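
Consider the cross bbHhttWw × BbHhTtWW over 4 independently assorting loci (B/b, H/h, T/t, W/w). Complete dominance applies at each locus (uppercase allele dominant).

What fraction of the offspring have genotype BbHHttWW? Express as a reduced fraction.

P(BbHHttWW) = 1/32

bbHhttWw gametes: bHtW×4, bHtw×4, bhtW×4, bhtw×4
BbHhTtWW gametes: BHTW×2, BHtW×2, BhTW×2, BhtW×2, bHTW×2, bHtW×2, bhTW×2, bhtW×2
bbHhttWw×BbHhTtWW grid (16·16=256): BbHHTtWW=8 BbHHTtWw=8 BbHHttWW=8 BbHHttWw=8 BbHhTtWW=16 BbHhTtWw=16 BbHhttWW=16 BbHhttWw=16 BbhhTtWW=8 BbhhTtWw=8 BbhhttWW=8 BbhhttWw=8 bbHHTtWW=8 bbHHTtWw=8 bbHHttWW=8 bbHHttWw=8 bbHhTtWW=16 bbHhTtWw=16 bbHhttWW=16 bbHhttWw=16 bbhhTtWW=8 bbhhTtWw=8 bbhhttWW=8 bbhhttWw=8
BbHHttWW hits 8/256; gcd=8; 8÷8/256÷8 = 1/32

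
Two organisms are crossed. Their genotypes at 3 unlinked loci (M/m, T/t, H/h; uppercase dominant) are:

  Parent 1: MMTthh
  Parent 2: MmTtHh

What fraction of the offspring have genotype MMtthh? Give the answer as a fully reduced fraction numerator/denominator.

P(MMtthh) = 1/16

MMTthh gametes: MTh×4, Mth×4
MmTtHh gametes: MTH×1, MTh×1, MtH×1, Mth×1, mTH×1, mTh×1, mtH×1, mth×1
MMTthh×MmTtHh grid (8·8=64): MMTTHh=4 MMTThh=4 MMTtHh=8 MMTthh=8 MMttHh=4 MMtthh=4 MmTTHh=4 MmTThh=4 MmTtHh=8 MmTthh=8 MmttHh=4 Mmtthh=4
MMtthh hits 4/64; gcd=4; 4÷4/64÷4 = 1/16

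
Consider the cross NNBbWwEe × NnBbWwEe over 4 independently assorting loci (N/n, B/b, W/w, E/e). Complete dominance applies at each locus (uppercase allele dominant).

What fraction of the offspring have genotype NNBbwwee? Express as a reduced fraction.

P(NNBbwwee) = 1/64

NNBbWwEe gametes: NBWE×2, NBWe×2, NBwE×2, NBwe×2, NbWE×2, NbWe×2, NbwE×2, Nbwe×2
NnBbWwEe gametes: NBWE×1, NBWe×1, NBwE×1, NBwe×1, NbWE×1, NbWe×1, NbwE×1, Nbwe×1, nBWE×1, nBWe×1, nBwE×1, nBwe×1, nbWE×1, nbWe×1, nbwE×1, nbwe×1
NNBbWwEe×NnBbWwEe grid (16·16=256): NNBBWWEE=2 NNBBWWEe=4 NNBBWWee=2 NNBBWwEE=4 NNBBWwEe=8 NNBBWwee=4 NNBBwwEE=2 NNBBwwEe=4 NNBBwwee=2 NNBbWWEE=4 NNBbWWEe=8 NNBbWWee=4 NNBbWwEE=8 NNBbWwEe=16 NNBbWwee=8 NNBbwwEE=4 NNBbwwEe=8 NNBbwwee=4 NNbbWWEE=2 NNbbWWEe=4 NNbbWWee=2 NNbbWwEE=4 NNbbWwEe=8 NNbbWwee=4 NNbbwwEE=2 NNbbwwEe=4 NNbbwwee=2 NnBBWWEE=2 NnBBWWEe=4 NnBBWWee=2 NnBBWwEE=4 NnBBWwEe=8 NnBBWwee=4 NnBBwwEE=2 NnBBwwEe=4 NnBBwwee=2 NnBbWWEE=4 NnBbWWEe=8 NnBbWWee=4 NnBbWwEE=8 NnBbWwEe=16 NnBbWwee=8 NnBbwwEE=4 NnBbwwEe=8 NnBbwwee=4 NnbbWWEE=2 NnbbWWEe=4 NnbbWWee=2 NnbbWwEE=4 NnbbWwEe=8 NnbbWwee=4 NnbbwwEE=2 NnbbwwEe=4 Nnbbwwee=2
NNBbwwee hits 4/256; gcd=4; 4÷4/256÷4 = 1/64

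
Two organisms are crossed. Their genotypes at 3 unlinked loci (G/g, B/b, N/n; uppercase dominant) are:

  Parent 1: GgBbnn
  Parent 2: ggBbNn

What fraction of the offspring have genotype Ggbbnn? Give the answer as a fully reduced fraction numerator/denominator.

P(Ggbbnn) = 1/16

GgBbnn gametes: GBn×2, Gbn×2, gBn×2, gbn×2
ggBbNn gametes: gBN×2, gBn×2, gbN×2, gbn×2
GgBbnn×ggBbNn grid (8·8=64): GgBBNn=4 GgBBnn=4 GgBbNn=8 GgBbnn=8 GgbbNn=4 Ggbbnn=4 ggBBNn=4 ggBBnn=4 ggBbNn=8 ggBbnn=8 ggbbNn=4 ggbbnn=4
Ggbbnn hits 4/64; gcd=4; 4÷4/64÷4 = 1/16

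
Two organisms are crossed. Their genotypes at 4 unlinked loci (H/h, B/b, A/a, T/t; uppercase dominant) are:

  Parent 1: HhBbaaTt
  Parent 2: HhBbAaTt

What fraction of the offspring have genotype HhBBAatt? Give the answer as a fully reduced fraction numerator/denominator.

P(HhBBAatt) = 1/64

HhBbaaTt gametes: HBaT×2, HBat×2, HbaT×2, Hbat×2, hBaT×2, hBat×2, hbaT×2, hbat×2
HhBbAaTt gametes: HBAT×1, HBAt×1, HBaT×1, HBat×1, HbAT×1, HbAt×1, HbaT×1, Hbat×1, hBAT×1, hBAt×1, hBaT×1, hBat×1, hbAT×1, hbAt×1, hbaT×1, hbat×1
HhBbaaTt×HhBbAaTt grid (16·16=256): HHBBAaTT=2 HHBBAaTt=4 HHBBAatt=2 HHBBaaTT=2 HHBBaaTt=4 HHBBaatt=2 HHBbAaTT=4 HHBbAaTt=8 HHBbAatt=4 HHBbaaTT=4 HHBbaaTt=8 HHBbaatt=4 HHbbAaTT=2 HHbbAaTt=4 HHbbAatt=2 HHbbaaTT=2 HHbbaaTt=4 HHbbaatt=2 HhBBAaTT=4 HhBBAaTt=8 HhBBAatt=4 HhBBaaTT=4 HhBBaaTt=8 HhBBaatt=4 HhBbAaTT=8 HhBbAaTt=16 HhBbAatt=8 HhBbaaTT=8 HhBbaaTt=16 HhBbaatt=8 HhbbAaTT=4 HhbbAaTt=8 HhbbAatt=4 HhbbaaTT=4 HhbbaaTt=8 Hhbbaatt=4 hhBBAaTT=2 hhBBAaTt=4 hhBBAatt=2 hhBBaaTT=2 hhBBaaTt=4 hhBBaatt=2 hhBbAaTT=4 hhBbAaTt=8 hhBbAatt=4 hhBbaaTT=4 hhBbaaTt=8 hhBbaatt=4 hhbbAaTT=2 hhbbAaTt=4 hhbbAatt=2 hhbbaaTT=2 hhbbaaTt=4 hhbbaatt=2
HhBBAatt hits 4/256; gcd=4; 4÷4/256÷4 = 1/64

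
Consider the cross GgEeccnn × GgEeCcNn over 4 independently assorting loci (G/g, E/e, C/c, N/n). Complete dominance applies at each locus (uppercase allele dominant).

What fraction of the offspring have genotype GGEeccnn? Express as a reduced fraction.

GgEeccnn gametes: GEcn×4, Gecn×4, gEcn×4, gecn×4
GgEeCcNn gametes: GECN×1, GECn×1, GEcN×1, GEcn×1, GeCN×1, GeCn×1, GecN×1, Gecn×1, gECN×1, gECn×1, gEcN×1, gEcn×1, geCN×1, geCn×1, gecN×1, gecn×1
GgEeccnn×GgEeCcNn grid (16·16=256): GGEECcNn=4 GGEECcnn=4 GGEEccNn=4 GGEEccnn=4 GGEeCcNn=8 GGEeCcnn=8 GGEeccNn=8 GGEeccnn=8 GGeeCcNn=4 GGeeCcnn=4 GGeeccNn=4 GGeeccnn=4 GgEECcNn=8 GgEECcnn=8 GgEEccNn=8 GgEEccnn=8 GgEeCcNn=16 GgEeCcnn=16 GgEeccNn=16 GgEeccnn=16 GgeeCcNn=8 GgeeCcnn=8 GgeeccNn=8 Ggeeccnn=8 ggEECcNn=4 ggEECcnn=4 ggEEccNn=4 ggEEccnn=4 ggEeCcNn=8 ggEeCcnn=8 ggEeccNn=8 ggEeccnn=8 ggeeCcNn=4 ggeeCcnn=4 ggeeccNn=4 ggeeccnn=4
GGEeccnn hits 8/256; gcd=8; 8÷8/256÷8 = 1/32

P(GGEeccnn) = 1/32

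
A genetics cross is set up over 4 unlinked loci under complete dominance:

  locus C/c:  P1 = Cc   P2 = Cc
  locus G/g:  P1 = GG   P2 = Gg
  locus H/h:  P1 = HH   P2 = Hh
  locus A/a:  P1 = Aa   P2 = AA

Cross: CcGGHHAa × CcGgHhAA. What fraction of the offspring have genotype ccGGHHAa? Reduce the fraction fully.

CcGGHHAa gametes: CGHA×4, CGHa×4, cGHA×4, cGHa×4
CcGgHhAA gametes: CGHA×2, CGhA×2, CgHA×2, CghA×2, cGHA×2, cGhA×2, cgHA×2, cghA×2
CcGGHHAa×CcGgHhAA grid (16·16=256): CCGGHHAA=8 CCGGHHAa=8 CCGGHhAA=8 CCGGHhAa=8 CCGgHHAA=8 CCGgHHAa=8 CCGgHhAA=8 CCGgHhAa=8 CcGGHHAA=16 CcGGHHAa=16 CcGGHhAA=16 CcGGHhAa=16 CcGgHHAA=16 CcGgHHAa=16 CcGgHhAA=16 CcGgHhAa=16 ccGGHHAA=8 ccGGHHAa=8 ccGGHhAA=8 ccGGHhAa=8 ccGgHHAA=8 ccGgHHAa=8 ccGgHhAA=8 ccGgHhAa=8
ccGGHHAa hits 8/256; gcd=8; 8÷8/256÷8 = 1/32

P(ccGGHHAa) = 1/32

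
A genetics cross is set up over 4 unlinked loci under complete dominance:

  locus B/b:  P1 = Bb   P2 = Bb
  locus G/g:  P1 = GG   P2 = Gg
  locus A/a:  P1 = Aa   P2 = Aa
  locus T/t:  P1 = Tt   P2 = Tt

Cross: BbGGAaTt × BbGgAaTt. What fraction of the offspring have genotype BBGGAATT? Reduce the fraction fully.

BbGGAaTt gametes: BGAT×2, BGAt×2, BGaT×2, BGat×2, bGAT×2, bGAt×2, bGaT×2, bGat×2
BbGgAaTt gametes: BGAT×1, BGAt×1, BGaT×1, BGat×1, BgAT×1, BgAt×1, BgaT×1, Bgat×1, bGAT×1, bGAt×1, bGaT×1, bGat×1, bgAT×1, bgAt×1, bgaT×1, bgat×1
BbGGAaTt×BbGgAaTt grid (16·16=256): BBGGAATT=2 BBGGAATt=4 BBGGAAtt=2 BBGGAaTT=4 BBGGAaTt=8 BBGGAatt=4 BBGGaaTT=2 BBGGaaTt=4 BBGGaatt=2 BBGgAATT=2 BBGgAATt=4 BBGgAAtt=2 BBGgAaTT=4 BBGgAaTt=8 BBGgAatt=4 BBGgaaTT=2 BBGgaaTt=4 BBGgaatt=2 BbGGAATT=4 BbGGAATt=8 BbGGAAtt=4 BbGGAaTT=8 BbGGAaTt=16 BbGGAatt=8 BbGGaaTT=4 BbGGaaTt=8 BbGGaatt=4 BbGgAATT=4 BbGgAATt=8 BbGgAAtt=4 BbGgAaTT=8 BbGgAaTt=16 BbGgAatt=8 BbGgaaTT=4 BbGgaaTt=8 BbGgaatt=4 bbGGAATT=2 bbGGAATt=4 bbGGAAtt=2 bbGGAaTT=4 bbGGAaTt=8 bbGGAatt=4 bbGGaaTT=2 bbGGaaTt=4 bbGGaatt=2 bbGgAATT=2 bbGgAATt=4 bbGgAAtt=2 bbGgAaTT=4 bbGgAaTt=8 bbGgAatt=4 bbGgaaTT=2 bbGgaaTt=4 bbGgaatt=2
BBGGAATT hits 2/256; gcd=2; 2÷2/256÷2 = 1/128

P(BBGGAATT) = 1/128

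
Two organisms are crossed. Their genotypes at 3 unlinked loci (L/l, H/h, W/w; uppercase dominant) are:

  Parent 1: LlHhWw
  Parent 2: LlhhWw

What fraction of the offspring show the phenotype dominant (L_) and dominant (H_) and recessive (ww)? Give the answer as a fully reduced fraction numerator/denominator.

LlHhWw gametes: LHW×1, LHw×1, LhW×1, Lhw×1, lHW×1, lHw×1, lhW×1, lhw×1
LlhhWw gametes: LhW×2, Lhw×2, lhW×2, lhw×2
LlHhWw×LlhhWw grid (8·8=64): LLHhWW=2 LLHhWw=4 LLHhww=2 LLhhWW=2 LLhhWw=4 LLhhww=2 LlHhWW=4 LlHhWw=8 LlHhww=4 LlhhWW=4 LlhhWw=8 Llhhww=4 llHhWW=2 llHhWw=4 llHhww=2 llhhWW=2 llhhWw=4 llhhww=2
L_ H_ ww hits 6/64; gcd=2; 6÷2/64÷2 = 3/32

P(L_ H_ ww) = 3/32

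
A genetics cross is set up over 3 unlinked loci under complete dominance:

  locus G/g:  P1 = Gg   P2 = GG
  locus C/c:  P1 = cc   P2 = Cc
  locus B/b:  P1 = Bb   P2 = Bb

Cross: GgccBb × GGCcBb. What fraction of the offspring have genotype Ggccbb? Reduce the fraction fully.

P(Ggccbb) = 1/16

GgccBb gametes: GcB×2, Gcb×2, gcB×2, gcb×2
GGCcBb gametes: GCB×2, GCb×2, GcB×2, Gcb×2
GgccBb×GGCcBb grid (8·8=64): GGCcBB=4 GGCcBb=8 GGCcbb=4 GGccBB=4 GGccBb=8 GGccbb=4 GgCcBB=4 GgCcBb=8 GgCcbb=4 GgccBB=4 GgccBb=8 Ggccbb=4
Ggccbb hits 4/64; gcd=4; 4÷4/64÷4 = 1/16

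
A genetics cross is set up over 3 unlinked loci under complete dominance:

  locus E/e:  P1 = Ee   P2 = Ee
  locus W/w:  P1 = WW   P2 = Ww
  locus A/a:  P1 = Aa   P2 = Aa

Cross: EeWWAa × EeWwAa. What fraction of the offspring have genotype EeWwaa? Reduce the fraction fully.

P(EeWwaa) = 1/16

EeWWAa gametes: EWA×2, EWa×2, eWA×2, eWa×2
EeWwAa gametes: EWA×1, EWa×1, EwA×1, Ewa×1, eWA×1, eWa×1, ewA×1, ewa×1
EeWWAa×EeWwAa grid (8·8=64): EEWWAA=2 EEWWAa=4 EEWWaa=2 EEWwAA=2 EEWwAa=4 EEWwaa=2 EeWWAA=4 EeWWAa=8 EeWWaa=4 EeWwAA=4 EeWwAa=8 EeWwaa=4 eeWWAA=2 eeWWAa=4 eeWWaa=2 eeWwAA=2 eeWwAa=4 eeWwaa=2
EeWwaa hits 4/64; gcd=4; 4÷4/64÷4 = 1/16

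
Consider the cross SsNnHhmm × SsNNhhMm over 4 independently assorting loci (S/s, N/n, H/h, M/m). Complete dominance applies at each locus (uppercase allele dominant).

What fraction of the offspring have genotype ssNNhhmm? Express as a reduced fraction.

P(ssNNhhmm) = 1/32

SsNnHhmm gametes: SNHm×2, SNhm×2, SnHm×2, Snhm×2, sNHm×2, sNhm×2, snHm×2, snhm×2
SsNNhhMm gametes: SNhM×4, SNhm×4, sNhM×4, sNhm×4
SsNnHhmm×SsNNhhMm grid (16·16=256): SSNNHhMm=8 SSNNHhmm=8 SSNNhhMm=8 SSNNhhmm=8 SSNnHhMm=8 SSNnHhmm=8 SSNnhhMm=8 SSNnhhmm=8 SsNNHhMm=16 SsNNHhmm=16 SsNNhhMm=16 SsNNhhmm=16 SsNnHhMm=16 SsNnHhmm=16 SsNnhhMm=16 SsNnhhmm=16 ssNNHhMm=8 ssNNHhmm=8 ssNNhhMm=8 ssNNhhmm=8 ssNnHhMm=8 ssNnHhmm=8 ssNnhhMm=8 ssNnhhmm=8
ssNNhhmm hits 8/256; gcd=8; 8÷8/256÷8 = 1/32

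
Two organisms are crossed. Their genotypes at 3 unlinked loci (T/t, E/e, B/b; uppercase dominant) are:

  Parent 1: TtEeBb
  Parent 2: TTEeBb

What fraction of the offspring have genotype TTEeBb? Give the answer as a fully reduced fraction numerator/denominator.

P(TTEeBb) = 1/8

TtEeBb gametes: TEB×1, TEb×1, TeB×1, Teb×1, tEB×1, tEb×1, teB×1, teb×1
TTEeBb gametes: TEB×2, TEb×2, TeB×2, Teb×2
TtEeBb×TTEeBb grid (8·8=64): TTEEBB=2 TTEEBb=4 TTEEbb=2 TTEeBB=4 TTEeBb=8 TTEebb=4 TTeeBB=2 TTeeBb=4 TTeebb=2 TtEEBB=2 TtEEBb=4 TtEEbb=2 TtEeBB=4 TtEeBb=8 TtEebb=4 TteeBB=2 TteeBb=4 Tteebb=2
TTEeBb hits 8/64; gcd=8; 8÷8/64÷8 = 1/8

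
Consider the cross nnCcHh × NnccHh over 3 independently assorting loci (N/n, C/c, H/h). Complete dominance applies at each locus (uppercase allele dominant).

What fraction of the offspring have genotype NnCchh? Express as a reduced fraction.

nnCcHh gametes: nCH×2, nCh×2, ncH×2, nch×2
NnccHh gametes: NcH×2, Nch×2, ncH×2, nch×2
nnCcHh×NnccHh grid (8·8=64): NnCcHH=4 NnCcHh=8 NnCchh=4 NnccHH=4 NnccHh=8 Nncchh=4 nnCcHH=4 nnCcHh=8 nnCchh=4 nnccHH=4 nnccHh=8 nncchh=4
NnCchh hits 4/64; gcd=4; 4÷4/64÷4 = 1/16

P(NnCchh) = 1/16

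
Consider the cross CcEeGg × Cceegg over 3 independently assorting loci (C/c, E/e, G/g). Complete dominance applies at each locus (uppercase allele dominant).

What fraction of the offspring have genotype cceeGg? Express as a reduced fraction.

P(cceeGg) = 1/16

CcEeGg gametes: CEG×1, CEg×1, CeG×1, Ceg×1, cEG×1, cEg×1, ceG×1, ceg×1
Cceegg gametes: Ceg×4, ceg×4
CcEeGg×Cceegg grid (8·8=64): CCEeGg=4 CCEegg=4 CCeeGg=4 CCeegg=4 CcEeGg=8 CcEegg=8 CceeGg=8 Cceegg=8 ccEeGg=4 ccEegg=4 cceeGg=4 cceegg=4
cceeGg hits 4/64; gcd=4; 4÷4/64÷4 = 1/16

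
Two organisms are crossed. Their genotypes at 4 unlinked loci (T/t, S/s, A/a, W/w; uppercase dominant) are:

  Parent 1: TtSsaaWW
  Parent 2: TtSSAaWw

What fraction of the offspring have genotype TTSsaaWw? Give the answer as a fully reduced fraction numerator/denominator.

P(TTSsaaWw) = 1/32

TtSsaaWW gametes: TSaW×4, TsaW×4, tSaW×4, tsaW×4
TtSSAaWw gametes: TSAW×2, TSAw×2, TSaW×2, TSaw×2, tSAW×2, tSAw×2, tSaW×2, tSaw×2
TtSsaaWW×TtSSAaWw grid (16·16=256): TTSSAaWW=8 TTSSAaWw=8 TTSSaaWW=8 TTSSaaWw=8 TTSsAaWW=8 TTSsAaWw=8 TTSsaaWW=8 TTSsaaWw=8 TtSSAaWW=16 TtSSAaWw=16 TtSSaaWW=16 TtSSaaWw=16 TtSsAaWW=16 TtSsAaWw=16 TtSsaaWW=16 TtSsaaWw=16 ttSSAaWW=8 ttSSAaWw=8 ttSSaaWW=8 ttSSaaWw=8 ttSsAaWW=8 ttSsAaWw=8 ttSsaaWW=8 ttSsaaWw=8
TTSsaaWw hits 8/256; gcd=8; 8÷8/256÷8 = 1/32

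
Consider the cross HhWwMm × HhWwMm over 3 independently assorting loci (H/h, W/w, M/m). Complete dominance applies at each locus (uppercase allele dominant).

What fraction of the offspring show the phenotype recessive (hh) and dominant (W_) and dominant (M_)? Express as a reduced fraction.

P(hh W_ M_) = 9/64

HhWwMm gametes: HWM×1, HWm×1, HwM×1, Hwm×1, hWM×1, hWm×1, hwM×1, hwm×1
HhWwMm gametes: HWM×1, HWm×1, HwM×1, Hwm×1, hWM×1, hWm×1, hwM×1, hwm×1
HhWwMm×HhWwMm grid (8·8=64): HHWWMM=1 HHWWMm=2 HHWWmm=1 HHWwMM=2 HHWwMm=4 HHWwmm=2 HHwwMM=1 HHwwMm=2 HHwwmm=1 HhWWMM=2 HhWWMm=4 HhWWmm=2 HhWwMM=4 HhWwMm=8 HhWwmm=4 HhwwMM=2 HhwwMm=4 Hhwwmm=2 hhWWMM=1 hhWWMm=2 hhWWmm=1 hhWwMM=2 hhWwMm=4 hhWwmm=2 hhwwMM=1 hhwwMm=2 hhwwmm=1
hh W_ M_ hits 9/64; gcd=1; 9÷1/64÷1 = 9/64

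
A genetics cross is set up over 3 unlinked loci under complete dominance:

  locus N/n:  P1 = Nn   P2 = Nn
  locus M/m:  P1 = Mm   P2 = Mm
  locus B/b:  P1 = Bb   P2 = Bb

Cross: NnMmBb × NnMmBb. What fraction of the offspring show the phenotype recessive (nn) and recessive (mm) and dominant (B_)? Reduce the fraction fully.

P(nn mm B_) = 3/64

NnMmBb gametes: NMB×1, NMb×1, NmB×1, Nmb×1, nMB×1, nMb×1, nmB×1, nmb×1
NnMmBb gametes: NMB×1, NMb×1, NmB×1, Nmb×1, nMB×1, nMb×1, nmB×1, nmb×1
NnMmBb×NnMmBb grid (8·8=64): NNMMBB=1 NNMMBb=2 NNMMbb=1 NNMmBB=2 NNMmBb=4 NNMmbb=2 NNmmBB=1 NNmmBb=2 NNmmbb=1 NnMMBB=2 NnMMBb=4 NnMMbb=2 NnMmBB=4 NnMmBb=8 NnMmbb=4 NnmmBB=2 NnmmBb=4 Nnmmbb=2 nnMMBB=1 nnMMBb=2 nnMMbb=1 nnMmBB=2 nnMmBb=4 nnMmbb=2 nnmmBB=1 nnmmBb=2 nnmmbb=1
nn mm B_ hits 3/64; gcd=1; 3÷1/64÷1 = 3/64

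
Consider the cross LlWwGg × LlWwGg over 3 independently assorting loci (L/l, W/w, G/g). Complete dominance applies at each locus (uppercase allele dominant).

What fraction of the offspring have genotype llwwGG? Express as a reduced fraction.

P(llwwGG) = 1/64

LlWwGg gametes: LWG×1, LWg×1, LwG×1, Lwg×1, lWG×1, lWg×1, lwG×1, lwg×1
LlWwGg gametes: LWG×1, LWg×1, LwG×1, Lwg×1, lWG×1, lWg×1, lwG×1, lwg×1
LlWwGg×LlWwGg grid (8·8=64): LLWWGG=1 LLWWGg=2 LLWWgg=1 LLWwGG=2 LLWwGg=4 LLWwgg=2 LLwwGG=1 LLwwGg=2 LLwwgg=1 LlWWGG=2 LlWWGg=4 LlWWgg=2 LlWwGG=4 LlWwGg=8 LlWwgg=4 LlwwGG=2 LlwwGg=4 Llwwgg=2 llWWGG=1 llWWGg=2 llWWgg=1 llWwGG=2 llWwGg=4 llWwgg=2 llwwGG=1 llwwGg=2 llwwgg=1
llwwGG hits 1/64; gcd=1; 1÷1/64÷1 = 1/64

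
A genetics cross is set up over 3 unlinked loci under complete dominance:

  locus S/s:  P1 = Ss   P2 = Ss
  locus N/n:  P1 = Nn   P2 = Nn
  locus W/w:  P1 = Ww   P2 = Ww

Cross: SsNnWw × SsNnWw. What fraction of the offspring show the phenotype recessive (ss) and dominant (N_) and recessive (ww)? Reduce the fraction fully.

P(ss N_ ww) = 3/64

SsNnWw gametes: SNW×1, SNw×1, SnW×1, Snw×1, sNW×1, sNw×1, snW×1, snw×1
SsNnWw gametes: SNW×1, SNw×1, SnW×1, Snw×1, sNW×1, sNw×1, snW×1, snw×1
SsNnWw×SsNnWw grid (8·8=64): SSNNWW=1 SSNNWw=2 SSNNww=1 SSNnWW=2 SSNnWw=4 SSNnww=2 SSnnWW=1 SSnnWw=2 SSnnww=1 SsNNWW=2 SsNNWw=4 SsNNww=2 SsNnWW=4 SsNnWw=8 SsNnww=4 SsnnWW=2 SsnnWw=4 Ssnnww=2 ssNNWW=1 ssNNWw=2 ssNNww=1 ssNnWW=2 ssNnWw=4 ssNnww=2 ssnnWW=1 ssnnWw=2 ssnnww=1
ss N_ ww hits 3/64; gcd=1; 3÷1/64÷1 = 3/64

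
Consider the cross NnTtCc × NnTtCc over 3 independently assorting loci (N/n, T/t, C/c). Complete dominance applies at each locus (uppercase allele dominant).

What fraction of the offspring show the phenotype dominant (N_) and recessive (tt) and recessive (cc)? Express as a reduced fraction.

P(N_ tt cc) = 3/64

NnTtCc gametes: NTC×1, NTc×1, NtC×1, Ntc×1, nTC×1, nTc×1, ntC×1, ntc×1
NnTtCc gametes: NTC×1, NTc×1, NtC×1, Ntc×1, nTC×1, nTc×1, ntC×1, ntc×1
NnTtCc×NnTtCc grid (8·8=64): NNTTCC=1 NNTTCc=2 NNTTcc=1 NNTtCC=2 NNTtCc=4 NNTtcc=2 NNttCC=1 NNttCc=2 NNttcc=1 NnTTCC=2 NnTTCc=4 NnTTcc=2 NnTtCC=4 NnTtCc=8 NnTtcc=4 NnttCC=2 NnttCc=4 Nnttcc=2 nnTTCC=1 nnTTCc=2 nnTTcc=1 nnTtCC=2 nnTtCc=4 nnTtcc=2 nnttCC=1 nnttCc=2 nnttcc=1
N_ tt cc hits 3/64; gcd=1; 3÷1/64÷1 = 3/64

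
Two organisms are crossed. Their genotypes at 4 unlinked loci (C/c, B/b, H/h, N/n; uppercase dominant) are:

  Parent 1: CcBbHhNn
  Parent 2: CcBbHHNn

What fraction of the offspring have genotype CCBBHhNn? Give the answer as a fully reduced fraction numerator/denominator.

P(CCBBHhNn) = 1/64

CcBbHhNn gametes: CBHN×1, CBHn×1, CBhN×1, CBhn×1, CbHN×1, CbHn×1, CbhN×1, Cbhn×1, cBHN×1, cBHn×1, cBhN×1, cBhn×1, cbHN×1, cbHn×1, cbhN×1, cbhn×1
CcBbHHNn gametes: CBHN×2, CBHn×2, CbHN×2, CbHn×2, cBHN×2, cBHn×2, cbHN×2, cbHn×2
CcBbHhNn×CcBbHHNn grid (16·16=256): CCBBHHNN=2 CCBBHHNn=4 CCBBHHnn=2 CCBBHhNN=2 CCBBHhNn=4 CCBBHhnn=2 CCBbHHNN=4 CCBbHHNn=8 CCBbHHnn=4 CCBbHhNN=4 CCBbHhNn=8 CCBbHhnn=4 CCbbHHNN=2 CCbbHHNn=4 CCbbHHnn=2 CCbbHhNN=2 CCbbHhNn=4 CCbbHhnn=2 CcBBHHNN=4 CcBBHHNn=8 CcBBHHnn=4 CcBBHhNN=4 CcBBHhNn=8 CcBBHhnn=4 CcBbHHNN=8 CcBbHHNn=16 CcBbHHnn=8 CcBbHhNN=8 CcBbHhNn=16 CcBbHhnn=8 CcbbHHNN=4 CcbbHHNn=8 CcbbHHnn=4 CcbbHhNN=4 CcbbHhNn=8 CcbbHhnn=4 ccBBHHNN=2 ccBBHHNn=4 ccBBHHnn=2 ccBBHhNN=2 ccBBHhNn=4 ccBBHhnn=2 ccBbHHNN=4 ccBbHHNn=8 ccBbHHnn=4 ccBbHhNN=4 ccBbHhNn=8 ccBbHhnn=4 ccbbHHNN=2 ccbbHHNn=4 ccbbHHnn=2 ccbbHhNN=2 ccbbHhNn=4 ccbbHhnn=2
CCBBHhNn hits 4/256; gcd=4; 4÷4/256÷4 = 1/64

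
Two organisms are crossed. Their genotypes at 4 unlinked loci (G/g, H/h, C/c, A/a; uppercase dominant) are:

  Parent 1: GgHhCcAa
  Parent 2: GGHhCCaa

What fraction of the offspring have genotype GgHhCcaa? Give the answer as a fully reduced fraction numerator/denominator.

GgHhCcAa gametes: GHCA×1, GHCa×1, GHcA×1, GHca×1, GhCA×1, GhCa×1, GhcA×1, Ghca×1, gHCA×1, gHCa×1, gHcA×1, gHca×1, ghCA×1, ghCa×1, ghcA×1, ghca×1
GGHhCCaa gametes: GHCa×8, GhCa×8
GgHhCcAa×GGHhCCaa grid (16·16=256): GGHHCCAa=8 GGHHCCaa=8 GGHHCcAa=8 GGHHCcaa=8 GGHhCCAa=16 GGHhCCaa=16 GGHhCcAa=16 GGHhCcaa=16 GGhhCCAa=8 GGhhCCaa=8 GGhhCcAa=8 GGhhCcaa=8 GgHHCCAa=8 GgHHCCaa=8 GgHHCcAa=8 GgHHCcaa=8 GgHhCCAa=16 GgHhCCaa=16 GgHhCcAa=16 GgHhCcaa=16 GghhCCAa=8 GghhCCaa=8 GghhCcAa=8 GghhCcaa=8
GgHhCcaa hits 16/256; gcd=16; 16÷16/256÷16 = 1/16

P(GgHhCcaa) = 1/16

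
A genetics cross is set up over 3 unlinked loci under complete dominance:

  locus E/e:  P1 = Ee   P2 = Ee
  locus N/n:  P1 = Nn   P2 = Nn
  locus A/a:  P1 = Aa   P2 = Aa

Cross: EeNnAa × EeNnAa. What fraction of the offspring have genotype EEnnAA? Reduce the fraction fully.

P(EEnnAA) = 1/64

EeNnAa gametes: ENA×1, ENa×1, EnA×1, Ena×1, eNA×1, eNa×1, enA×1, ena×1
EeNnAa gametes: ENA×1, ENa×1, EnA×1, Ena×1, eNA×1, eNa×1, enA×1, ena×1
EeNnAa×EeNnAa grid (8·8=64): EENNAA=1 EENNAa=2 EENNaa=1 EENnAA=2 EENnAa=4 EENnaa=2 EEnnAA=1 EEnnAa=2 EEnnaa=1 EeNNAA=2 EeNNAa=4 EeNNaa=2 EeNnAA=4 EeNnAa=8 EeNnaa=4 EennAA=2 EennAa=4 Eennaa=2 eeNNAA=1 eeNNAa=2 eeNNaa=1 eeNnAA=2 eeNnAa=4 eeNnaa=2 eennAA=1 eennAa=2 eennaa=1
EEnnAA hits 1/64; gcd=1; 1÷1/64÷1 = 1/64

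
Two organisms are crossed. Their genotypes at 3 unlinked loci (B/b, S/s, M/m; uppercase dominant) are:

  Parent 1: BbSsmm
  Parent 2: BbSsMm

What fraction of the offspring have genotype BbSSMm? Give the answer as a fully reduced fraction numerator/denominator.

P(BbSSMm) = 1/16

BbSsmm gametes: BSm×2, Bsm×2, bSm×2, bsm×2
BbSsMm gametes: BSM×1, BSm×1, BsM×1, Bsm×1, bSM×1, bSm×1, bsM×1, bsm×1
BbSsmm×BbSsMm grid (8·8=64): BBSSMm=2 BBSSmm=2 BBSsMm=4 BBSsmm=4 BBssMm=2 BBssmm=2 BbSSMm=4 BbSSmm=4 BbSsMm=8 BbSsmm=8 BbssMm=4 Bbssmm=4 bbSSMm=2 bbSSmm=2 bbSsMm=4 bbSsmm=4 bbssMm=2 bbssmm=2
BbSSMm hits 4/64; gcd=4; 4÷4/64÷4 = 1/16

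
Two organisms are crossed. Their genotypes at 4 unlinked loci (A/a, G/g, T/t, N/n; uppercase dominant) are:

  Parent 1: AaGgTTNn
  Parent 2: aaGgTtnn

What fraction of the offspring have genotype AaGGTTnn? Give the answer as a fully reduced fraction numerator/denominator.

AaGgTTNn gametes: AGTN×2, AGTn×2, AgTN×2, AgTn×2, aGTN×2, aGTn×2, agTN×2, agTn×2
aaGgTtnn gametes: aGTn×4, aGtn×4, agTn×4, agtn×4
AaGgTTNn×aaGgTtnn grid (16·16=256): AaGGTTNn=8 AaGGTTnn=8 AaGGTtNn=8 AaGGTtnn=8 AaGgTTNn=16 AaGgTTnn=16 AaGgTtNn=16 AaGgTtnn=16 AaggTTNn=8 AaggTTnn=8 AaggTtNn=8 AaggTtnn=8 aaGGTTNn=8 aaGGTTnn=8 aaGGTtNn=8 aaGGTtnn=8 aaGgTTNn=16 aaGgTTnn=16 aaGgTtNn=16 aaGgTtnn=16 aaggTTNn=8 aaggTTnn=8 aaggTtNn=8 aaggTtnn=8
AaGGTTnn hits 8/256; gcd=8; 8÷8/256÷8 = 1/32

P(AaGGTTnn) = 1/32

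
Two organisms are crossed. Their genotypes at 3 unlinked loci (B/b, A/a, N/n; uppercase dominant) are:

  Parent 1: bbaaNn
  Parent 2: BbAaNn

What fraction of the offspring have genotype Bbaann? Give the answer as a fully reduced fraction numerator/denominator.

P(Bbaann) = 1/16

bbaaNn gametes: baN×4, ban×4
BbAaNn gametes: BAN×1, BAn×1, BaN×1, Ban×1, bAN×1, bAn×1, baN×1, ban×1
bbaaNn×BbAaNn grid (8·8=64): BbAaNN=4 BbAaNn=8 BbAann=4 BbaaNN=4 BbaaNn=8 Bbaann=4 bbAaNN=4 bbAaNn=8 bbAann=4 bbaaNN=4 bbaaNn=8 bbaann=4
Bbaann hits 4/64; gcd=4; 4÷4/64÷4 = 1/16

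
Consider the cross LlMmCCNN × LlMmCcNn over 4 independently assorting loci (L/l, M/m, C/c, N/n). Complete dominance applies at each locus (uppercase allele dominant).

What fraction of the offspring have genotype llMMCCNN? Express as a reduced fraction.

LlMmCCNN gametes: LMCN×4, LmCN×4, lMCN×4, lmCN×4
LlMmCcNn gametes: LMCN×1, LMCn×1, LMcN×1, LMcn×1, LmCN×1, LmCn×1, LmcN×1, Lmcn×1, lMCN×1, lMCn×1, lMcN×1, lMcn×1, lmCN×1, lmCn×1, lmcN×1, lmcn×1
LlMmCCNN×LlMmCcNn grid (16·16=256): LLMMCCNN=4 LLMMCCNn=4 LLMMCcNN=4 LLMMCcNn=4 LLMmCCNN=8 LLMmCCNn=8 LLMmCcNN=8 LLMmCcNn=8 LLmmCCNN=4 LLmmCCNn=4 LLmmCcNN=4 LLmmCcNn=4 LlMMCCNN=8 LlMMCCNn=8 LlMMCcNN=8 LlMMCcNn=8 LlMmCCNN=16 LlMmCCNn=16 LlMmCcNN=16 LlMmCcNn=16 LlmmCCNN=8 LlmmCCNn=8 LlmmCcNN=8 LlmmCcNn=8 llMMCCNN=4 llMMCCNn=4 llMMCcNN=4 llMMCcNn=4 llMmCCNN=8 llMmCCNn=8 llMmCcNN=8 llMmCcNn=8 llmmCCNN=4 llmmCCNn=4 llmmCcNN=4 llmmCcNn=4
llMMCCNN hits 4/256; gcd=4; 4÷4/256÷4 = 1/64

P(llMMCCNN) = 1/64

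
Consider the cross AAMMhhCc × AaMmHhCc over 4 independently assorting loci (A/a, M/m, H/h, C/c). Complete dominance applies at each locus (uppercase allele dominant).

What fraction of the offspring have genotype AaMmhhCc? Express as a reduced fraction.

AAMMhhCc gametes: AMhC×8, AMhc×8
AaMmHhCc gametes: AMHC×1, AMHc×1, AMhC×1, AMhc×1, AmHC×1, AmHc×1, AmhC×1, Amhc×1, aMHC×1, aMHc×1, aMhC×1, aMhc×1, amHC×1, amHc×1, amhC×1, amhc×1
AAMMhhCc×AaMmHhCc grid (16·16=256): AAMMHhCC=8 AAMMHhCc=16 AAMMHhcc=8 AAMMhhCC=8 AAMMhhCc=16 AAMMhhcc=8 AAMmHhCC=8 AAMmHhCc=16 AAMmHhcc=8 AAMmhhCC=8 AAMmhhCc=16 AAMmhhcc=8 AaMMHhCC=8 AaMMHhCc=16 AaMMHhcc=8 AaMMhhCC=8 AaMMhhCc=16 AaMMhhcc=8 AaMmHhCC=8 AaMmHhCc=16 AaMmHhcc=8 AaMmhhCC=8 AaMmhhCc=16 AaMmhhcc=8
AaMmhhCc hits 16/256; gcd=16; 16÷16/256÷16 = 1/16

P(AaMmhhCc) = 1/16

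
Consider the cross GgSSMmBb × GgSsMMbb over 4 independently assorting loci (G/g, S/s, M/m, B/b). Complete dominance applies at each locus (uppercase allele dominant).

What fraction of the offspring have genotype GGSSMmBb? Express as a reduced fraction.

GgSSMmBb gametes: GSMB×2, GSMb×2, GSmB×2, GSmb×2, gSMB×2, gSMb×2, gSmB×2, gSmb×2
GgSsMMbb gametes: GSMb×4, GsMb×4, gSMb×4, gsMb×4
GgSSMmBb×GgSsMMbb grid (16·16=256): GGSSMMBb=8 GGSSMMbb=8 GGSSMmBb=8 GGSSMmbb=8 GGSsMMBb=8 GGSsMMbb=8 GGSsMmBb=8 GGSsMmbb=8 GgSSMMBb=16 GgSSMMbb=16 GgSSMmBb=16 GgSSMmbb=16 GgSsMMBb=16 GgSsMMbb=16 GgSsMmBb=16 GgSsMmbb=16 ggSSMMBb=8 ggSSMMbb=8 ggSSMmBb=8 ggSSMmbb=8 ggSsMMBb=8 ggSsMMbb=8 ggSsMmBb=8 ggSsMmbb=8
GGSSMmBb hits 8/256; gcd=8; 8÷8/256÷8 = 1/32

P(GGSSMmBb) = 1/32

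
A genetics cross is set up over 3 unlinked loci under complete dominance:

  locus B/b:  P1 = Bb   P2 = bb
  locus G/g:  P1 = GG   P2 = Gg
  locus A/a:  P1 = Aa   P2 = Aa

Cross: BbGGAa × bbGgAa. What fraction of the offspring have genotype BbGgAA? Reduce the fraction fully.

P(BbGgAA) = 1/16

BbGGAa gametes: BGA×2, BGa×2, bGA×2, bGa×2
bbGgAa gametes: bGA×2, bGa×2, bgA×2, bga×2
BbGGAa×bbGgAa grid (8·8=64): BbGGAA=4 BbGGAa=8 BbGGaa=4 BbGgAA=4 BbGgAa=8 BbGgaa=4 bbGGAA=4 bbGGAa=8 bbGGaa=4 bbGgAA=4 bbGgAa=8 bbGgaa=4
BbGgAA hits 4/64; gcd=4; 4÷4/64÷4 = 1/16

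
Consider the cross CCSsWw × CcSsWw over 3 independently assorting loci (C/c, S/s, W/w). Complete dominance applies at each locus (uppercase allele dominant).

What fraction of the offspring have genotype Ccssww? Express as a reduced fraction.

P(Ccssww) = 1/32

CCSsWw gametes: CSW×2, CSw×2, CsW×2, Csw×2
CcSsWw gametes: CSW×1, CSw×1, CsW×1, Csw×1, cSW×1, cSw×1, csW×1, csw×1
CCSsWw×CcSsWw grid (8·8=64): CCSSWW=2 CCSSWw=4 CCSSww=2 CCSsWW=4 CCSsWw=8 CCSsww=4 CCssWW=2 CCssWw=4 CCssww=2 CcSSWW=2 CcSSWw=4 CcSSww=2 CcSsWW=4 CcSsWw=8 CcSsww=4 CcssWW=2 CcssWw=4 Ccssww=2
Ccssww hits 2/64; gcd=2; 2÷2/64÷2 = 1/32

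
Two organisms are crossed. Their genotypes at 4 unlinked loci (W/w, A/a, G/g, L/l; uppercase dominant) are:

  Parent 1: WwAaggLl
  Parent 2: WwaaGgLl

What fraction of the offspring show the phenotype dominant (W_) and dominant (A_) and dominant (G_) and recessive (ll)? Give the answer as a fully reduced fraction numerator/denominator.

P(W_ A_ G_ ll) = 3/64

WwAaggLl gametes: WAgL×2, WAgl×2, WagL×2, Wagl×2, wAgL×2, wAgl×2, wagL×2, wagl×2
WwaaGgLl gametes: WaGL×2, WaGl×2, WagL×2, Wagl×2, waGL×2, waGl×2, wagL×2, wagl×2
WwAaggLl×WwaaGgLl grid (16·16=256): WWAaGgLL=4 WWAaGgLl=8 WWAaGgll=4 WWAaggLL=4 WWAaggLl=8 WWAaggll=4 WWaaGgLL=4 WWaaGgLl=8 WWaaGgll=4 WWaaggLL=4 WWaaggLl=8 WWaaggll=4 WwAaGgLL=8 WwAaGgLl=16 WwAaGgll=8 WwAaggLL=8 WwAaggLl=16 WwAaggll=8 WwaaGgLL=8 WwaaGgLl=16 WwaaGgll=8 WwaaggLL=8 WwaaggLl=16 Wwaaggll=8 wwAaGgLL=4 wwAaGgLl=8 wwAaGgll=4 wwAaggLL=4 wwAaggLl=8 wwAaggll=4 wwaaGgLL=4 wwaaGgLl=8 wwaaGgll=4 wwaaggLL=4 wwaaggLl=8 wwaaggll=4
W_ A_ G_ ll hits 12/256; gcd=4; 12÷4/256÷4 = 3/64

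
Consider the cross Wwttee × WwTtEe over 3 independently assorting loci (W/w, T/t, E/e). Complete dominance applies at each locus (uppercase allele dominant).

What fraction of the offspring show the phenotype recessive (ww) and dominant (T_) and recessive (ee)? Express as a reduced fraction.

P(ww T_ ee) = 1/16

Wwttee gametes: Wte×4, wte×4
WwTtEe gametes: WTE×1, WTe×1, WtE×1, Wte×1, wTE×1, wTe×1, wtE×1, wte×1
Wwttee×WwTtEe grid (8·8=64): WWTtEe=4 WWTtee=4 WWttEe=4 WWttee=4 WwTtEe=8 WwTtee=8 WwttEe=8 Wwttee=8 wwTtEe=4 wwTtee=4 wwttEe=4 wwttee=4
ww T_ ee hits 4/64; gcd=4; 4÷4/64÷4 = 1/16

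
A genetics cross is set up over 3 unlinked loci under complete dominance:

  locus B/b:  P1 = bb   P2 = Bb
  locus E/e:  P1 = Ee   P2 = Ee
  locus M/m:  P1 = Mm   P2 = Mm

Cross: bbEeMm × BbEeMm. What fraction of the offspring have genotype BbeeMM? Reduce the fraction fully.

P(BbeeMM) = 1/32

bbEeMm gametes: bEM×2, bEm×2, beM×2, bem×2
BbEeMm gametes: BEM×1, BEm×1, BeM×1, Bem×1, bEM×1, bEm×1, beM×1, bem×1
bbEeMm×BbEeMm grid (8·8=64): BbEEMM=2 BbEEMm=4 BbEEmm=2 BbEeMM=4 BbEeMm=8 BbEemm=4 BbeeMM=2 BbeeMm=4 Bbeemm=2 bbEEMM=2 bbEEMm=4 bbEEmm=2 bbEeMM=4 bbEeMm=8 bbEemm=4 bbeeMM=2 bbeeMm=4 bbeemm=2
BbeeMM hits 2/64; gcd=2; 2÷2/64÷2 = 1/32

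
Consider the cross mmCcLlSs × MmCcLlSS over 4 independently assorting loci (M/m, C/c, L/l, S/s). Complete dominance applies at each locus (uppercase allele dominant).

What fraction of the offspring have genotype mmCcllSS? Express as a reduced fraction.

P(mmCcllSS) = 1/32

mmCcLlSs gametes: mCLS×2, mCLs×2, mClS×2, mCls×2, mcLS×2, mcLs×2, mclS×2, mcls×2
MmCcLlSS gametes: MCLS×2, MClS×2, McLS×2, MclS×2, mCLS×2, mClS×2, mcLS×2, mclS×2
mmCcLlSs×MmCcLlSS grid (16·16=256): MmCCLLSS=4 MmCCLLSs=4 MmCCLlSS=8 MmCCLlSs=8 MmCCllSS=4 MmCCllSs=4 MmCcLLSS=8 MmCcLLSs=8 MmCcLlSS=16 MmCcLlSs=16 MmCcllSS=8 MmCcllSs=8 MmccLLSS=4 MmccLLSs=4 MmccLlSS=8 MmccLlSs=8 MmccllSS=4 MmccllSs=4 mmCCLLSS=4 mmCCLLSs=4 mmCCLlSS=8 mmCCLlSs=8 mmCCllSS=4 mmCCllSs=4 mmCcLLSS=8 mmCcLLSs=8 mmCcLlSS=16 mmCcLlSs=16 mmCcllSS=8 mmCcllSs=8 mmccLLSS=4 mmccLLSs=4 mmccLlSS=8 mmccLlSs=8 mmccllSS=4 mmccllSs=4
mmCcllSS hits 8/256; gcd=8; 8÷8/256÷8 = 1/32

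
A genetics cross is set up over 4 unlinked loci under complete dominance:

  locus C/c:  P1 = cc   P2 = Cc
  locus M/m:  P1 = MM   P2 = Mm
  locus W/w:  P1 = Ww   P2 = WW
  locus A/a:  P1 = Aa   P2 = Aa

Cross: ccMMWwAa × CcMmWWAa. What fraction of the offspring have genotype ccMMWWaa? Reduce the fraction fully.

ccMMWwAa gametes: cMWA×4, cMWa×4, cMwA×4, cMwa×4
CcMmWWAa gametes: CMWA×2, CMWa×2, CmWA×2, CmWa×2, cMWA×2, cMWa×2, cmWA×2, cmWa×2
ccMMWwAa×CcMmWWAa grid (16·16=256): CcMMWWAA=8 CcMMWWAa=16 CcMMWWaa=8 CcMMWwAA=8 CcMMWwAa=16 CcMMWwaa=8 CcMmWWAA=8 CcMmWWAa=16 CcMmWWaa=8 CcMmWwAA=8 CcMmWwAa=16 CcMmWwaa=8 ccMMWWAA=8 ccMMWWAa=16 ccMMWWaa=8 ccMMWwAA=8 ccMMWwAa=16 ccMMWwaa=8 ccMmWWAA=8 ccMmWWAa=16 ccMmWWaa=8 ccMmWwAA=8 ccMmWwAa=16 ccMmWwaa=8
ccMMWWaa hits 8/256; gcd=8; 8÷8/256÷8 = 1/32

P(ccMMWWaa) = 1/32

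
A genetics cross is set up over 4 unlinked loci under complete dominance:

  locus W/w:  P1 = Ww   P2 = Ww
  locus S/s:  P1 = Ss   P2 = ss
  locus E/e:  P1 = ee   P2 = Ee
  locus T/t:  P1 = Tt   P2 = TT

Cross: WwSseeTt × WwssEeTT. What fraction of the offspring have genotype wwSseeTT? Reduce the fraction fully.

P(wwSseeTT) = 1/32

WwSseeTt gametes: WSeT×2, WSet×2, WseT×2, Wset×2, wSeT×2, wSet×2, wseT×2, wset×2
WwssEeTT gametes: WsET×4, WseT×4, wsET×4, wseT×4
WwSseeTt×WwssEeTT grid (16·16=256): WWSsEeTT=8 WWSsEeTt=8 WWSseeTT=8 WWSseeTt=8 WWssEeTT=8 WWssEeTt=8 WWsseeTT=8 WWsseeTt=8 WwSsEeTT=16 WwSsEeTt=16 WwSseeTT=16 WwSseeTt=16 WwssEeTT=16 WwssEeTt=16 WwsseeTT=16 WwsseeTt=16 wwSsEeTT=8 wwSsEeTt=8 wwSseeTT=8 wwSseeTt=8 wwssEeTT=8 wwssEeTt=8 wwsseeTT=8 wwsseeTt=8
wwSseeTT hits 8/256; gcd=8; 8÷8/256÷8 = 1/32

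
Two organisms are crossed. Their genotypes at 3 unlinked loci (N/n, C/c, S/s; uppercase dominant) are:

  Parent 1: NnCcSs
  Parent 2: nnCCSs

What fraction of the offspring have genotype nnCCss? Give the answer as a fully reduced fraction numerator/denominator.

P(nnCCss) = 1/16

NnCcSs gametes: NCS×1, NCs×1, NcS×1, Ncs×1, nCS×1, nCs×1, ncS×1, ncs×1
nnCCSs gametes: nCS×4, nCs×4
NnCcSs×nnCCSs grid (8·8=64): NnCCSS=4 NnCCSs=8 NnCCss=4 NnCcSS=4 NnCcSs=8 NnCcss=4 nnCCSS=4 nnCCSs=8 nnCCss=4 nnCcSS=4 nnCcSs=8 nnCcss=4
nnCCss hits 4/64; gcd=4; 4÷4/64÷4 = 1/16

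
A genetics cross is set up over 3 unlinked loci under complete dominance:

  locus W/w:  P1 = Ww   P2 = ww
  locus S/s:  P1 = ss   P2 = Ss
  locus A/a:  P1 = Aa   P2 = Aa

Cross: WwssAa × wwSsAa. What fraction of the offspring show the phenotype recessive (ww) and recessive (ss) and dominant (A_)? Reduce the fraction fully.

WwssAa gametes: WsA×2, Wsa×2, wsA×2, wsa×2
wwSsAa gametes: wSA×2, wSa×2, wsA×2, wsa×2
WwssAa×wwSsAa grid (8·8=64): WwSsAA=4 WwSsAa=8 WwSsaa=4 WwssAA=4 WwssAa=8 Wwssaa=4 wwSsAA=4 wwSsAa=8 wwSsaa=4 wwssAA=4 wwssAa=8 wwssaa=4
ww ss A_ hits 12/64; gcd=4; 12÷4/64÷4 = 3/16

P(ww ss A_) = 3/16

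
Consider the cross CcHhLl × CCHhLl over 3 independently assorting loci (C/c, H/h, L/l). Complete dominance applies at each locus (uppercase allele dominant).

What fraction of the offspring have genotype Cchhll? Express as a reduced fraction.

P(Cchhll) = 1/32

CcHhLl gametes: CHL×1, CHl×1, ChL×1, Chl×1, cHL×1, cHl×1, chL×1, chl×1
CCHhLl gametes: CHL×2, CHl×2, ChL×2, Chl×2
CcHhLl×CCHhLl grid (8·8=64): CCHHLL=2 CCHHLl=4 CCHHll=2 CCHhLL=4 CCHhLl=8 CCHhll=4 CChhLL=2 CChhLl=4 CChhll=2 CcHHLL=2 CcHHLl=4 CcHHll=2 CcHhLL=4 CcHhLl=8 CcHhll=4 CchhLL=2 CchhLl=4 Cchhll=2
Cchhll hits 2/64; gcd=2; 2÷2/64÷2 = 1/32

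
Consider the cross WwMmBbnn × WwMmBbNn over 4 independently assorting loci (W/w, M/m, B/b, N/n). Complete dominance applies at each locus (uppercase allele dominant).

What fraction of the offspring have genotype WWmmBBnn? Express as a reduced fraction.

P(WWmmBBnn) = 1/128

WwMmBbnn gametes: WMBn×2, WMbn×2, WmBn×2, Wmbn×2, wMBn×2, wMbn×2, wmBn×2, wmbn×2
WwMmBbNn gametes: WMBN×1, WMBn×1, WMbN×1, WMbn×1, WmBN×1, WmBn×1, WmbN×1, Wmbn×1, wMBN×1, wMBn×1, wMbN×1, wMbn×1, wmBN×1, wmBn×1, wmbN×1, wmbn×1
WwMmBbnn×WwMmBbNn grid (16·16=256): WWMMBBNn=2 WWMMBBnn=2 WWMMBbNn=4 WWMMBbnn=4 WWMMbbNn=2 WWMMbbnn=2 WWMmBBNn=4 WWMmBBnn=4 WWMmBbNn=8 WWMmBbnn=8 WWMmbbNn=4 WWMmbbnn=4 WWmmBBNn=2 WWmmBBnn=2 WWmmBbNn=4 WWmmBbnn=4 WWmmbbNn=2 WWmmbbnn=2 WwMMBBNn=4 WwMMBBnn=4 WwMMBbNn=8 WwMMBbnn=8 WwMMbbNn=4 WwMMbbnn=4 WwMmBBNn=8 WwMmBBnn=8 WwMmBbNn=16 WwMmBbnn=16 WwMmbbNn=8 WwMmbbnn=8 WwmmBBNn=4 WwmmBBnn=4 WwmmBbNn=8 WwmmBbnn=8 WwmmbbNn=4 Wwmmbbnn=4 wwMMBBNn=2 wwMMBBnn=2 wwMMBbNn=4 wwMMBbnn=4 wwMMbbNn=2 wwMMbbnn=2 wwMmBBNn=4 wwMmBBnn=4 wwMmBbNn=8 wwMmBbnn=8 wwMmbbNn=4 wwMmbbnn=4 wwmmBBNn=2 wwmmBBnn=2 wwmmBbNn=4 wwmmBbnn=4 wwmmbbNn=2 wwmmbbnn=2
WWmmBBnn hits 2/256; gcd=2; 2÷2/256÷2 = 1/128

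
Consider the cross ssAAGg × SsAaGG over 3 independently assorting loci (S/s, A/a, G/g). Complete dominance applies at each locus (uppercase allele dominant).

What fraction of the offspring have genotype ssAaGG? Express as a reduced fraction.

ssAAGg gametes: sAG×4, sAg×4
SsAaGG gametes: SAG×2, SaG×2, sAG×2, saG×2
ssAAGg×SsAaGG grid (8·8=64): SsAAGG=8 SsAAGg=8 SsAaGG=8 SsAaGg=8 ssAAGG=8 ssAAGg=8 ssAaGG=8 ssAaGg=8
ssAaGG hits 8/64; gcd=8; 8÷8/64÷8 = 1/8

P(ssAaGG) = 1/8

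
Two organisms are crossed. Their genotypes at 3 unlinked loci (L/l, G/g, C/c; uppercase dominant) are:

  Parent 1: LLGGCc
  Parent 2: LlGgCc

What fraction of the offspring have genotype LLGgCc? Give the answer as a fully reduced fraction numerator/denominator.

P(LLGgCc) = 1/8

LLGGCc gametes: LGC×4, LGc×4
LlGgCc gametes: LGC×1, LGc×1, LgC×1, Lgc×1, lGC×1, lGc×1, lgC×1, lgc×1
LLGGCc×LlGgCc grid (8·8=64): LLGGCC=4 LLGGCc=8 LLGGcc=4 LLGgCC=4 LLGgCc=8 LLGgcc=4 LlGGCC=4 LlGGCc=8 LlGGcc=4 LlGgCC=4 LlGgCc=8 LlGgcc=4
LLGgCc hits 8/64; gcd=8; 8÷8/64÷8 = 1/8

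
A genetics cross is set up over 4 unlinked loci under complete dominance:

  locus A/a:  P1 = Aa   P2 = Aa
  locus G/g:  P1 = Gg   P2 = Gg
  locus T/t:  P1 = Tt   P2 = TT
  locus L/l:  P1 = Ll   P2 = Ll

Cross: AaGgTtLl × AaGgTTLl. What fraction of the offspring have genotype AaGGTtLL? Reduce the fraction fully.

P(AaGGTtLL) = 1/64

AaGgTtLl gametes: AGTL×1, AGTl×1, AGtL×1, AGtl×1, AgTL×1, AgTl×1, AgtL×1, Agtl×1, aGTL×1, aGTl×1, aGtL×1, aGtl×1, agTL×1, agTl×1, agtL×1, agtl×1
AaGgTTLl gametes: AGTL×2, AGTl×2, AgTL×2, AgTl×2, aGTL×2, aGTl×2, agTL×2, agTl×2
AaGgTtLl×AaGgTTLl grid (16·16=256): AAGGTTLL=2 AAGGTTLl=4 AAGGTTll=2 AAGGTtLL=2 AAGGTtLl=4 AAGGTtll=2 AAGgTTLL=4 AAGgTTLl=8 AAGgTTll=4 AAGgTtLL=4 AAGgTtLl=8 AAGgTtll=4 AAggTTLL=2 AAggTTLl=4 AAggTTll=2 AAggTtLL=2 AAggTtLl=4 AAggTtll=2 AaGGTTLL=4 AaGGTTLl=8 AaGGTTll=4 AaGGTtLL=4 AaGGTtLl=8 AaGGTtll=4 AaGgTTLL=8 AaGgTTLl=16 AaGgTTll=8 AaGgTtLL=8 AaGgTtLl=16 AaGgTtll=8 AaggTTLL=4 AaggTTLl=8 AaggTTll=4 AaggTtLL=4 AaggTtLl=8 AaggTtll=4 aaGGTTLL=2 aaGGTTLl=4 aaGGTTll=2 aaGGTtLL=2 aaGGTtLl=4 aaGGTtll=2 aaGgTTLL=4 aaGgTTLl=8 aaGgTTll=4 aaGgTtLL=4 aaGgTtLl=8 aaGgTtll=4 aaggTTLL=2 aaggTTLl=4 aaggTTll=2 aaggTtLL=2 aaggTtLl=4 aaggTtll=2
AaGGTtLL hits 4/256; gcd=4; 4÷4/256÷4 = 1/64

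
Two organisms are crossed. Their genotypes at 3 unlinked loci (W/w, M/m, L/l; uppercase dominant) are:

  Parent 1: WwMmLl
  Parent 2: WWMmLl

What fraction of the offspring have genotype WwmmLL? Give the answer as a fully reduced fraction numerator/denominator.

WwMmLl gametes: WML×1, WMl×1, WmL×1, Wml×1, wML×1, wMl×1, wmL×1, wml×1
WWMmLl gametes: WML×2, WMl×2, WmL×2, Wml×2
WwMmLl×WWMmLl grid (8·8=64): WWMMLL=2 WWMMLl=4 WWMMll=2 WWMmLL=4 WWMmLl=8 WWMmll=4 WWmmLL=2 WWmmLl=4 WWmmll=2 WwMMLL=2 WwMMLl=4 WwMMll=2 WwMmLL=4 WwMmLl=8 WwMmll=4 WwmmLL=2 WwmmLl=4 Wwmmll=2
WwmmLL hits 2/64; gcd=2; 2÷2/64÷2 = 1/32

P(WwmmLL) = 1/32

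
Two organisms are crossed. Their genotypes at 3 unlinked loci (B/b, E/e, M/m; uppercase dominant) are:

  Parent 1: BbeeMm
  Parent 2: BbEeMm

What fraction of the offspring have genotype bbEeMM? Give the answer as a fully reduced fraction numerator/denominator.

BbeeMm gametes: BeM×2, Bem×2, beM×2, bem×2
BbEeMm gametes: BEM×1, BEm×1, BeM×1, Bem×1, bEM×1, bEm×1, beM×1, bem×1
BbeeMm×BbEeMm grid (8·8=64): BBEeMM=2 BBEeMm=4 BBEemm=2 BBeeMM=2 BBeeMm=4 BBeemm=2 BbEeMM=4 BbEeMm=8 BbEemm=4 BbeeMM=4 BbeeMm=8 Bbeemm=4 bbEeMM=2 bbEeMm=4 bbEemm=2 bbeeMM=2 bbeeMm=4 bbeemm=2
bbEeMM hits 2/64; gcd=2; 2÷2/64÷2 = 1/32

P(bbEeMM) = 1/32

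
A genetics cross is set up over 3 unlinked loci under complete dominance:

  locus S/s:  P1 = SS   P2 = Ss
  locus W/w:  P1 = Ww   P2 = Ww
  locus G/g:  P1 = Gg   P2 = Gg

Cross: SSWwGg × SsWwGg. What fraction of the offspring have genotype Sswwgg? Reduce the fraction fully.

SSWwGg gametes: SWG×2, SWg×2, SwG×2, Swg×2
SsWwGg gametes: SWG×1, SWg×1, SwG×1, Swg×1, sWG×1, sWg×1, swG×1, swg×1
SSWwGg×SsWwGg grid (8·8=64): SSWWGG=2 SSWWGg=4 SSWWgg=2 SSWwGG=4 SSWwGg=8 SSWwgg=4 SSwwGG=2 SSwwGg=4 SSwwgg=2 SsWWGG=2 SsWWGg=4 SsWWgg=2 SsWwGG=4 SsWwGg=8 SsWwgg=4 SswwGG=2 SswwGg=4 Sswwgg=2
Sswwgg hits 2/64; gcd=2; 2÷2/64÷2 = 1/32

P(Sswwgg) = 1/32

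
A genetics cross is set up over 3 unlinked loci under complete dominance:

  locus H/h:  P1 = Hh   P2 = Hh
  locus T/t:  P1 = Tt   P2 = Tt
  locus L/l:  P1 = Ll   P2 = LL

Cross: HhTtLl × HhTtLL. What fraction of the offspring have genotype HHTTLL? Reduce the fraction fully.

HhTtLl gametes: HTL×1, HTl×1, HtL×1, Htl×1, hTL×1, hTl×1, htL×1, htl×1
HhTtLL gametes: HTL×2, HtL×2, hTL×2, htL×2
HhTtLl×HhTtLL grid (8·8=64): HHTTLL=2 HHTTLl=2 HHTtLL=4 HHTtLl=4 HHttLL=2 HHttLl=2 HhTTLL=4 HhTTLl=4 HhTtLL=8 HhTtLl=8 HhttLL=4 HhttLl=4 hhTTLL=2 hhTTLl=2 hhTtLL=4 hhTtLl=4 hhttLL=2 hhttLl=2
HHTTLL hits 2/64; gcd=2; 2÷2/64÷2 = 1/32

P(HHTTLL) = 1/32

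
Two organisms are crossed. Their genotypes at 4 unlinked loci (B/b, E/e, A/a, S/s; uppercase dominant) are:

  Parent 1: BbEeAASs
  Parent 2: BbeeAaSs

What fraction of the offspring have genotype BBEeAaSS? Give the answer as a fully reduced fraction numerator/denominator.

BbEeAASs gametes: BEAS×2, BEAs×2, BeAS×2, BeAs×2, bEAS×2, bEAs×2, beAS×2, beAs×2
BbeeAaSs gametes: BeAS×2, BeAs×2, BeaS×2, Beas×2, beAS×2, beAs×2, beaS×2, beas×2
BbEeAASs×BbeeAaSs grid (16·16=256): BBEeAASS=4 BBEeAASs=8 BBEeAAss=4 BBEeAaSS=4 BBEeAaSs=8 BBEeAass=4 BBeeAASS=4 BBeeAASs=8 BBeeAAss=4 BBeeAaSS=4 BBeeAaSs=8 BBeeAass=4 BbEeAASS=8 BbEeAASs=16 BbEeAAss=8 BbEeAaSS=8 BbEeAaSs=16 BbEeAass=8 BbeeAASS=8 BbeeAASs=16 BbeeAAss=8 BbeeAaSS=8 BbeeAaSs=16 BbeeAass=8 bbEeAASS=4 bbEeAASs=8 bbEeAAss=4 bbEeAaSS=4 bbEeAaSs=8 bbEeAass=4 bbeeAASS=4 bbeeAASs=8 bbeeAAss=4 bbeeAaSS=4 bbeeAaSs=8 bbeeAass=4
BBEeAaSS hits 4/256; gcd=4; 4÷4/256÷4 = 1/64

P(BBEeAaSS) = 1/64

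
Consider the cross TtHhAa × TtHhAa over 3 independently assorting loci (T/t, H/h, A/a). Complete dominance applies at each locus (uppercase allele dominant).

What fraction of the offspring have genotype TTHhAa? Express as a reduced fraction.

P(TTHhAa) = 1/16

TtHhAa gametes: THA×1, THa×1, ThA×1, Tha×1, tHA×1, tHa×1, thA×1, tha×1
TtHhAa gametes: THA×1, THa×1, ThA×1, Tha×1, tHA×1, tHa×1, thA×1, tha×1
TtHhAa×TtHhAa grid (8·8=64): TTHHAA=1 TTHHAa=2 TTHHaa=1 TTHhAA=2 TTHhAa=4 TTHhaa=2 TThhAA=1 TThhAa=2 TThhaa=1 TtHHAA=2 TtHHAa=4 TtHHaa=2 TtHhAA=4 TtHhAa=8 TtHhaa=4 TthhAA=2 TthhAa=4 Tthhaa=2 ttHHAA=1 ttHHAa=2 ttHHaa=1 ttHhAA=2 ttHhAa=4 ttHhaa=2 tthhAA=1 tthhAa=2 tthhaa=1
TTHhAa hits 4/64; gcd=4; 4÷4/64÷4 = 1/16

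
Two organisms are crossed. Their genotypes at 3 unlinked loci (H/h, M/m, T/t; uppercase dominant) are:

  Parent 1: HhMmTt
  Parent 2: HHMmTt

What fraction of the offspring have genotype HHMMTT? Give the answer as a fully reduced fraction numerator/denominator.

HhMmTt gametes: HMT×1, HMt×1, HmT×1, Hmt×1, hMT×1, hMt×1, hmT×1, hmt×1
HHMmTt gametes: HMT×2, HMt×2, HmT×2, Hmt×2
HhMmTt×HHMmTt grid (8·8=64): HHMMTT=2 HHMMTt=4 HHMMtt=2 HHMmTT=4 HHMmTt=8 HHMmtt=4 HHmmTT=2 HHmmTt=4 HHmmtt=2 HhMMTT=2 HhMMTt=4 HhMMtt=2 HhMmTT=4 HhMmTt=8 HhMmtt=4 HhmmTT=2 HhmmTt=4 Hhmmtt=2
HHMMTT hits 2/64; gcd=2; 2÷2/64÷2 = 1/32

P(HHMMTT) = 1/32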